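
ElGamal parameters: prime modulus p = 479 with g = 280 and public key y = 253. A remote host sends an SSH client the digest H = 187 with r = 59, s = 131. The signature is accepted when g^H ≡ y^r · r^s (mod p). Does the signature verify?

does not verify

Left side g^H mod p:
280^2 = 78400 ≡ 323
280^4 ≡ 323^2 = 104329 ≡ 386
280^8 ≡ 386^2 = 148996 ≡ 27
280^16 ≡ 27^2 = 729 ≡ 250
280^32 ≡ 250^2 = 62500 ≡ 230
280^64 ≡ 230^2 = 52900 ≡ 210
280^128 ≡ 210^2 = 44100 ≡ 32
187 = 128 + 32 + 16 + 8 + 2 + 1, so 280^187 ≡ 32·230·250·27·323·280 ≡ 77 (mod 479)
Right side y^r · r^s mod p:
253^2 = 64009 ≡ 302
253^4 ≡ 302^2 = 91204 ≡ 194
253^8 ≡ 194^2 = 37636 ≡ 274
253^16 ≡ 274^2 = 75076 ≡ 352
253^32 ≡ 352^2 = 123904 ≡ 322
59 = 32 + 16 + 8 + 2 + 1, so 253^59 ≡ 322·352·274·302·253 ≡ 403 (mod 479)
59^2 = 3481 ≡ 128
59^4 ≡ 128^2 = 16384 ≡ 98
59^8 ≡ 98^2 = 9604 ≡ 24
59^16 ≡ 24^2 = 576 ≡ 97
59^32 ≡ 97^2 = 9409 ≡ 308
59^64 ≡ 308^2 = 94864 ≡ 22
59^128 ≡ 22^2 = 484 ≡ 5
131 = 128 + 2 + 1, so 59^131 ≡ 5·128·59 ≡ 398 (mod 479)
403·398 = 160394 ≡ 408 (mod 479)
77 ≠ 408, so verification fails.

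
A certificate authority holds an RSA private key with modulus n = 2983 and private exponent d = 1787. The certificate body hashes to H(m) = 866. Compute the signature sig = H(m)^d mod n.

(H(m))^2 ≡ 866^2 = 749956 ≡ 1223
(H(m))^4 ≡ 1223^2 = 1495729 ≡ 1246
(H(m))^8 ≡ 1246^2 = 1552516 ≡ 1356
(H(m))^16 ≡ 1356^2 = 1838736 ≡ 1208
(H(m))^32 ≡ 1208^2 = 1459264 ≡ 577
(H(m))^64 ≡ 577^2 = 332929 ≡ 1816
(H(m))^128 ≡ 1816^2 = 3297856 ≡ 1641
(H(m))^256 ≡ 1641^2 = 2692881 ≡ 2215
(H(m))^512 ≡ 2215^2 = 4906225 ≡ 2173
(H(m))^1024 ≡ 2173^2 = 4721929 ≡ 2823
1787 = 1024 + 512 + 128 + 64 + 32 + 16 + 8 + 2 + 1, so (H(m))^1787 ≡ 2823·2173·1641·1816·577·1208·1356·1223·866 ≡ 577 (mod 2983)

577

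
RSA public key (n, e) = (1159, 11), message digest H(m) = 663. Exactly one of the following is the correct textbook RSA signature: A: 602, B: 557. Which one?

Candidate A: 602^11 mod 1159 = 496
Candidate B: 557^11 mod 1159 = 663
  → matches H(m) = 663

B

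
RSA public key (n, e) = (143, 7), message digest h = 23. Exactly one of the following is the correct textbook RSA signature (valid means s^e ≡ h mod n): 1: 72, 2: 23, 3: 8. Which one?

2

Candidate 1: Squares mod 143: 72^1≡72, 72^2≡36, 72^4≡9; 7 = 4 + 2 + 1, so 72^7 ≡ 9·36·72 ≡ 19 (mod 143)
Candidate 2: Squares mod 143: 23^1≡23, 23^2≡100, 23^4≡133; 7 = 4 + 2 + 1, so 23^7 ≡ 133·100·23 ≡ 23 (mod 143)
  → matches h = 23
Candidate 3: Squares mod 143: 8^1≡8, 8^2≡64, 8^4≡92; 7 = 4 + 2 + 1, so 8^7 ≡ 92·64·8 ≡ 57 (mod 143)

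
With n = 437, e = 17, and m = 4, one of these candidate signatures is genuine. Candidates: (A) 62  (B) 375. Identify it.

Candidate A: 62^2 = 3844 ≡ 348; 62^4 ≡ 348^2 = 121104 ≡ 55; 62^8 ≡ 55^2 = 3025 ≡ 403; 62^16 ≡ 403^2 = 162409 ≡ 282; 17 = 16 + 1, so 62^17 ≡ 282·62 ≡ 4 (mod 437)
  → matches m = 4
Candidate B: 375^2 = 140625 ≡ 348; 375^4 ≡ 348^2 = 121104 ≡ 55; 375^8 ≡ 55^2 = 3025 ≡ 403; 375^16 ≡ 403^2 = 162409 ≡ 282; 17 = 16 + 1, so 375^17 ≡ 282·375 ≡ 433 (mod 437)

A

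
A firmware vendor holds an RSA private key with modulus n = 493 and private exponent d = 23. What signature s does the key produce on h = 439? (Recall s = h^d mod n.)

h^2 ≡ 439^2 = 192721 ≡ 451
h^4 ≡ 451^2 = 203401 ≡ 285
h^8 ≡ 285^2 = 81225 ≡ 373
h^16 ≡ 373^2 = 139129 ≡ 103
23 = 16 + 4 + 2 + 1, so h^23 ≡ 103·285·451·439 ≡ 448 (mod 493)

448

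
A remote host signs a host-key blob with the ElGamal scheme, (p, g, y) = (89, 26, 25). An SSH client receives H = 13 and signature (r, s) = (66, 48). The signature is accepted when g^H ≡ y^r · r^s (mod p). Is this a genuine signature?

forged

Left side g^H mod p:
Squares mod 89: 26^1≡26, 26^2≡53, 26^4≡50, 26^8≡8
13 = 8 + 4 + 1, so 26^13 ≡ 8·50·26 ≡ 76 (mod 89)
Right side y^r · r^s mod p:
Squares mod 89: 25^1≡25, 25^2≡2, 25^4≡4, 25^8≡16, 25^16≡78, 25^32≡32, 25^64≡45
66 = 64 + 2, so 25^66 ≡ 45·2 ≡ 1 (mod 89)
Squares mod 89: 66^1≡66, 66^2≡84, 66^4≡25, 66^8≡2, 66^16≡4, 66^32≡16
48 = 32 + 16, so 66^48 ≡ 16·4 ≡ 64 (mod 89)
1·64 = 64 ≡ 64 (mod 89)
76 ≠ 64, so verification fails.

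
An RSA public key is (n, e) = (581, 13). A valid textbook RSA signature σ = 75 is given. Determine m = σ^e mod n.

187

Squares mod 581: σ^1≡75, σ^2≡396, σ^4≡527, σ^8≡11
13 = 8 + 4 + 1, so σ^13 ≡ 11·527·75 ≡ 187 (mod 581)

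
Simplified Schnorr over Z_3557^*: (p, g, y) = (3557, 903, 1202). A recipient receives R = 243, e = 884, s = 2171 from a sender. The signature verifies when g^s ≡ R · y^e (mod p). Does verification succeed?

passes

g^s mod p:
Squares mod 3557: 903^1≡903, 903^2≡856, 903^4≡3551, 903^8≡36, 903^16≡1296, 903^32≡712, 903^64≡1850, 903^128≡666, 903^256≡2488, 903^512≡964, 903^1024≡919, 903^2048≡1552
2171 = 2048 + 64 + 32 + 16 + 8 + 2 + 1, so 903^2171 ≡ 1552·1850·712·1296·36·856·903 ≡ 341 (mod 3557)
R · y^e mod p:
Squares mod 3557: 1202^1≡1202, 1202^2≡662, 1202^4≡733, 1202^8≡182, 1202^16≡1111, 1202^32≡42, 1202^64≡1764, 1202^128≡2878, 1202^256≡2188, 1202^512≡3179
884 = 512 + 256 + 64 + 32 + 16 + 4, so 1202^884 ≡ 3179·2188·1764·42·1111·733 ≡ 1392 (mod 3557)
243·1392 = 338256 ≡ 341 (mod 3557)
341 ≡ 341 (mod 3557); signature holds.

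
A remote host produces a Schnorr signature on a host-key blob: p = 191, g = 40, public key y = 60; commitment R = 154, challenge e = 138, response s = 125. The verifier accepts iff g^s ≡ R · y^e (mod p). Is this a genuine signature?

g^s mod p:
Squares mod 191: 40^1≡40, 40^2≡72, 40^4≡27, 40^8≡156, 40^16≡79, 40^32≡129, 40^64≡24
125 = 64 + 32 + 16 + 8 + 4 + 1, so 40^125 ≡ 24·129·79·156·27·40 ≡ 153 (mod 191)
R · y^e mod p:
Squares mod 191: 60^1≡60, 60^2≡162, 60^4≡77, 60^8≡8, 60^16≡64, 60^32≡85, 60^64≡158, 60^128≡134
138 = 128 + 8 + 2, so 60^138 ≡ 134·8·162 ≡ 45 (mod 191)
154·45 = 6930 ≡ 54 (mod 191)
153 ≠ 54; the check fails.

forged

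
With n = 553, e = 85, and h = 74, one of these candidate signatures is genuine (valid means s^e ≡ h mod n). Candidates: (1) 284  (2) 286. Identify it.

1

Candidate 1: 284^2 = 80656 ≡ 471; 284^4 ≡ 471^2 = 221841 ≡ 88; 284^8 ≡ 88^2 = 7744 ≡ 2; 284^16 ≡ 2^2 = 4; 284^32 ≡ 4^2 = 16; 284^64 ≡ 16^2 = 256; 85 = 64 + 16 + 4 + 1, so 284^85 ≡ 256·4·88·284 ≡ 74 (mod 553)
  → matches h = 74
Candidate 2: 286^2 = 81796 ≡ 505; 286^4 ≡ 505^2 = 255025 ≡ 92; 286^8 ≡ 92^2 = 8464 ≡ 169; 286^16 ≡ 169^2 = 28561 ≡ 358; 286^32 ≡ 358^2 = 128164 ≡ 421; 286^64 ≡ 421^2 = 177241 ≡ 281; 85 = 64 + 16 + 4 + 1, so 286^85 ≡ 281·358·92·286 ≡ 76 (mod 553)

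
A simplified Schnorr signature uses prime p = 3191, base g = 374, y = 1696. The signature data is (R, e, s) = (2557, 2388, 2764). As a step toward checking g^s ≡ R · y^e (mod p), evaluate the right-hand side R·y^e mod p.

Squares mod 3191: 1696^1≡1696, 1696^2≡1325, 1696^4≡575, 1696^8≡1952, 1696^16≡250, 1696^32≡1871, 1696^64≡114, 1696^128≡232, 1696^256≡2768, 1696^512≡233, 1696^1024≡42, 1696^2048≡1764
2388 = 2048 + 256 + 64 + 16 + 4, so 1696^2388 ≡ 1764·2768·114·250·575 ≡ 1750 (mod 3191)
R · y^e ≡ 2557·1750 = 4474750 ≡ 968 (mod 3191)

968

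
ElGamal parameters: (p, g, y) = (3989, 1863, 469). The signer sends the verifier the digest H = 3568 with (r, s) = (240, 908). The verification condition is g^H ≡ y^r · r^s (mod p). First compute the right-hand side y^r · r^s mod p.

222

469^2 = 219961 ≡ 566
469^4 ≡ 566^2 = 320356 ≡ 1236
469^8 ≡ 1236^2 = 1527696 ≡ 3898
469^16 ≡ 3898^2 = 15194404 ≡ 303
469^32 ≡ 303^2 = 91809 ≡ 62
469^64 ≡ 62^2 = 3844
469^128 ≡ 3844^2 = 14776336 ≡ 1080
240 = 128 + 64 + 32 + 16, so 469^240 ≡ 1080·3844·62·303 ≡ 3889 (mod 3989)
240^2 = 57600 ≡ 1754
240^4 ≡ 1754^2 = 3076516 ≡ 997
240^8 ≡ 997^2 = 994009 ≡ 748
240^16 ≡ 748^2 = 559504 ≡ 1044
240^32 ≡ 1044^2 = 1089936 ≡ 939
240^64 ≡ 939^2 = 881721 ≡ 152
240^128 ≡ 152^2 = 23104 ≡ 3159
240^256 ≡ 3159^2 = 9979281 ≡ 2792
240^512 ≡ 2792^2 = 7795264 ≡ 758
908 = 512 + 256 + 128 + 8 + 4, so 240^908 ≡ 758·2792·3159·748·997 ≡ 3907 (mod 3989)
y^r · r^s ≡ 3889·3907 = 15194323 ≡ 222 (mod 3989)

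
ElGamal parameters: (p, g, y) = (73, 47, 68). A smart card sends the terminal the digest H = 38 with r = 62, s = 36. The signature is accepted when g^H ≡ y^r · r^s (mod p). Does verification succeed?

passes

Left side g^H mod p:
47^2 = 2209 ≡ 19
47^4 ≡ 19^2 = 361 ≡ 69
47^8 ≡ 69^2 = 4761 ≡ 16
47^16 ≡ 16^2 = 256 ≡ 37
47^32 ≡ 37^2 = 1369 ≡ 55
38 = 32 + 4 + 2, so 47^38 ≡ 55·69·19 ≡ 54 (mod 73)
Right side y^r · r^s mod p:
68^2 = 4624 ≡ 25
68^4 ≡ 25^2 = 625 ≡ 41
68^8 ≡ 41^2 = 1681 ≡ 2
68^16 ≡ 2^2 = 4
68^32 ≡ 4^2 = 16
62 = 32 + 16 + 8 + 4 + 2, so 68^62 ≡ 16·4·2·41·25 ≡ 19 (mod 73)
62^2 = 3844 ≡ 48
62^4 ≡ 48^2 = 2304 ≡ 41
62^8 ≡ 41^2 = 1681 ≡ 2
62^16 ≡ 2^2 = 4
62^32 ≡ 4^2 = 16
36 = 32 + 4, so 62^36 ≡ 16·41 ≡ 72 (mod 73)
19·72 = 1368 ≡ 54 (mod 73)
54 ≡ 54 (mod 73), so the signature is genuine.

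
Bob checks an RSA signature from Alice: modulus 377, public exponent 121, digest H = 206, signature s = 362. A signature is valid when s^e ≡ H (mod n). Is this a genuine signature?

genuine

Squares mod 377: s^1≡362, s^2≡225, s^4≡107, s^8≡139, s^16≡94, s^32≡165, s^64≡81
121 = 64 + 32 + 16 + 8 + 1, so s^121 ≡ 81·165·94·139·362 ≡ 206 (mod 377)
206 = H, so the signature checks out.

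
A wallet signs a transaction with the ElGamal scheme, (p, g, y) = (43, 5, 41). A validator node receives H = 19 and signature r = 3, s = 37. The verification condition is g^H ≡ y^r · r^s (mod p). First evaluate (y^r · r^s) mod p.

41^2 = 1681 ≡ 4
3 = 2 + 1, so 41^3 ≡ 4·41 ≡ 35 (mod 43)
3^2 = 9
3^4 ≡ 9^2 = 81 ≡ 38
3^8 ≡ 38^2 = 1444 ≡ 25
3^16 ≡ 25^2 = 625 ≡ 23
3^32 ≡ 23^2 = 529 ≡ 13
37 = 32 + 4 + 1, so 3^37 ≡ 13·38·3 ≡ 20 (mod 43)
y^r · r^s ≡ 35·20 = 700 ≡ 12 (mod 43)

12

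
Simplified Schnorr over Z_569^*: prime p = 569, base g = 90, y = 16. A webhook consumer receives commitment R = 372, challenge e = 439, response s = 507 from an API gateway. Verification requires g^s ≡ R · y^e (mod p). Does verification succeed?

passes

g^s mod p:
90^2 = 8100 ≡ 134
90^4 ≡ 134^2 = 17956 ≡ 317
90^8 ≡ 317^2 = 100489 ≡ 345
90^16 ≡ 345^2 = 119025 ≡ 104
90^32 ≡ 104^2 = 10816 ≡ 5
90^64 ≡ 5^2 = 25
90^128 ≡ 25^2 = 625 ≡ 56
90^256 ≡ 56^2 = 3136 ≡ 291
507 = 256 + 128 + 64 + 32 + 16 + 8 + 2 + 1, so 90^507 ≡ 291·56·25·5·104·345·134·90 ≡ 141 (mod 569)
R · y^e mod p:
16^2 = 256
16^4 ≡ 256^2 = 65536 ≡ 101
16^8 ≡ 101^2 = 10201 ≡ 528
16^16 ≡ 528^2 = 278784 ≡ 543
16^32 ≡ 543^2 = 294849 ≡ 107
16^64 ≡ 107^2 = 11449 ≡ 69
16^128 ≡ 69^2 = 4761 ≡ 209
16^256 ≡ 209^2 = 43681 ≡ 437
439 = 256 + 128 + 32 + 16 + 4 + 2 + 1, so 16^439 ≡ 437·209·107·543·101·256·16 ≡ 317 (mod 569)
372·317 = 117924 ≡ 141 (mod 569)
141 ≡ 141 (mod 569); signature holds.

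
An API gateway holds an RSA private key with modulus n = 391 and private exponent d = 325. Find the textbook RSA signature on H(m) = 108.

211

(H(m))^325 mod 391 = 211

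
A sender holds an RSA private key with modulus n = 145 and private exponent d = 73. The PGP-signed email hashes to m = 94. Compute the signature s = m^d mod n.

24

Squares mod 145: m^1≡94, m^2≡136, m^4≡81, m^8≡36, m^16≡136, m^32≡81, m^64≡36
73 = 64 + 8 + 1, so m^73 ≡ 36·36·94 ≡ 24 (mod 145)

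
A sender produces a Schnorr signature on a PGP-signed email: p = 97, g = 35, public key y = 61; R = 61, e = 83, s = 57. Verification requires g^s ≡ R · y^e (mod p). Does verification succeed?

passes

g^s mod p:
35^2 = 1225 ≡ 61
35^4 ≡ 61^2 = 3721 ≡ 35
35^8 ≡ 35^2 = 1225 ≡ 61
35^16 ≡ 61^2 = 3721 ≡ 35
35^32 ≡ 35^2 = 1225 ≡ 61
57 = 32 + 16 + 8 + 1, so 35^57 ≡ 61·35·61·35 ≡ 1 (mod 97)
R · y^e mod p:
61^2 = 3721 ≡ 35
61^4 ≡ 35^2 = 1225 ≡ 61
61^8 ≡ 61^2 = 3721 ≡ 35
61^16 ≡ 35^2 = 1225 ≡ 61
61^32 ≡ 61^2 = 3721 ≡ 35
61^64 ≡ 35^2 = 1225 ≡ 61
83 = 64 + 16 + 2 + 1, so 61^83 ≡ 61·61·35·61 ≡ 35 (mod 97)
61·35 = 2135 ≡ 1 (mod 97)
1 ≡ 1 (mod 97); signature holds.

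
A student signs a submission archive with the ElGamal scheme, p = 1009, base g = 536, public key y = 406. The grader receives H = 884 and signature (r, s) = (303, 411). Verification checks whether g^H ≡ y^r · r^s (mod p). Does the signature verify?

Left side g^H mod p:
536^2 = 287296 ≡ 740
536^4 ≡ 740^2 = 547600 ≡ 722
536^8 ≡ 722^2 = 521284 ≡ 640
536^16 ≡ 640^2 = 409600 ≡ 955
536^32 ≡ 955^2 = 912025 ≡ 898
536^64 ≡ 898^2 = 806404 ≡ 213
536^128 ≡ 213^2 = 45369 ≡ 973
536^256 ≡ 973^2 = 946729 ≡ 287
536^512 ≡ 287^2 = 82369 ≡ 640
884 = 512 + 256 + 64 + 32 + 16 + 4, so 536^884 ≡ 640·287·213·898·955·722 ≡ 36 (mod 1009)
Right side y^r · r^s mod p:
406^2 = 164836 ≡ 369
406^4 ≡ 369^2 = 136161 ≡ 955
406^8 ≡ 955^2 = 912025 ≡ 898
406^16 ≡ 898^2 = 806404 ≡ 213
406^32 ≡ 213^2 = 45369 ≡ 973
406^64 ≡ 973^2 = 946729 ≡ 287
406^128 ≡ 287^2 = 82369 ≡ 640
406^256 ≡ 640^2 = 409600 ≡ 955
303 = 256 + 32 + 8 + 4 + 2 + 1, so 406^303 ≡ 955·973·898·955·369·406 ≡ 1000 (mod 1009)
303^2 = 91809 ≡ 999
303^4 ≡ 999^2 = 998001 ≡ 100
303^8 ≡ 100^2 = 10000 ≡ 919
303^16 ≡ 919^2 = 844561 ≡ 28
303^32 ≡ 28^2 = 784
303^64 ≡ 784^2 = 614656 ≡ 175
303^128 ≡ 175^2 = 30625 ≡ 355
303^256 ≡ 355^2 = 126025 ≡ 909
411 = 256 + 128 + 16 + 8 + 2 + 1, so 303^411 ≡ 909·355·28·919·999·303 ≡ 883 (mod 1009)
1000·883 = 883000 ≡ 125 (mod 1009)
36 ≠ 125, so verification fails.

does not verify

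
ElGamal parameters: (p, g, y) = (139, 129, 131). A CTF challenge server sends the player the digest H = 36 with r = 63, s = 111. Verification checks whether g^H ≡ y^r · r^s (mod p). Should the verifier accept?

Left side g^H mod p:
129^36 mod 139 = 116
Right side y^r · r^s mod p:
131^63 mod 139 = 125
63^111 mod 139 = 55
125·55 = 6875 ≡ 64 (mod 139)
116 ≠ 64, so verification fails.

reject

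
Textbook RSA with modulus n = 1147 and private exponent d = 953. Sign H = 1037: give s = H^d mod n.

Squares mod 1147: H^1≡1037, H^2≡630, H^4≡38, H^8≡297, H^16≡1037, H^32≡630, H^64≡38, H^128≡297, H^256≡1037, H^512≡630
953 = 512 + 256 + 128 + 32 + 16 + 8 + 1, so H^953 ≡ 630·1037·297·630·1037·297·1037 ≡ 297 (mod 1147)

297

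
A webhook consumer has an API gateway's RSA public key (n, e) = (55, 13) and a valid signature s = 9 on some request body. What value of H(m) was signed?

14

s^13 mod 55 = 14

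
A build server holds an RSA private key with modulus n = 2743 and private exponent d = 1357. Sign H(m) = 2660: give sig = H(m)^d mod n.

1880

(H(m))^2 ≡ 2660^2 = 7075600 ≡ 1403
(H(m))^4 ≡ 1403^2 = 1968409 ≡ 1678
(H(m))^8 ≡ 1678^2 = 2815684 ≡ 1366
(H(m))^16 ≡ 1366^2 = 1865956 ≡ 716
(H(m))^32 ≡ 716^2 = 512656 ≡ 2458
(H(m))^64 ≡ 2458^2 = 6041764 ≡ 1678
(H(m))^128 ≡ 1678^2 = 2815684 ≡ 1366
(H(m))^256 ≡ 1366^2 = 1865956 ≡ 716
(H(m))^512 ≡ 716^2 = 512656 ≡ 2458
(H(m))^1024 ≡ 2458^2 = 6041764 ≡ 1678
1357 = 1024 + 256 + 64 + 8 + 4 + 1, so (H(m))^1357 ≡ 1678·716·1678·1366·1678·2660 ≡ 1880 (mod 2743)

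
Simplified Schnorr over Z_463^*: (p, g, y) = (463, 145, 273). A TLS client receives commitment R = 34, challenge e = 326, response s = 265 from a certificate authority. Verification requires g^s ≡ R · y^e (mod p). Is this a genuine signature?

forged

g^s mod p:
Squares mod 463: 145^1≡145, 145^2≡190, 145^4≡449, 145^8≡196, 145^16≡450, 145^32≡169, 145^64≡318, 145^128≡190, 145^256≡449
265 = 256 + 8 + 1, so 145^265 ≡ 449·196·145 ≡ 300 (mod 463)
R · y^e mod p:
Squares mod 463: 273^1≡273, 273^2≡449, 273^4≡196, 273^8≡450, 273^16≡169, 273^32≡318, 273^64≡190, 273^128≡449, 273^256≡196
326 = 256 + 64 + 4 + 2, so 273^326 ≡ 196·190·196·449 ≡ 318 (mod 463)
34·318 = 10812 ≡ 163 (mod 463)
300 ≠ 163; the check fails.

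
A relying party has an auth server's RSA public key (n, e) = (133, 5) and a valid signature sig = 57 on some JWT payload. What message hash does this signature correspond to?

57

Squares mod 133: sig^1≡57, sig^2≡57, sig^4≡57
5 = 4 + 1, so sig^5 ≡ 57·57 ≡ 57 (mod 133)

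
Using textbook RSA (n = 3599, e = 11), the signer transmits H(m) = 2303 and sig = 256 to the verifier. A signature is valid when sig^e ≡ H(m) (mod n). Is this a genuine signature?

forged

sig^11 mod 3599 = 1296
sig^11 mod 3599 = 1296, but H(m) = 2303.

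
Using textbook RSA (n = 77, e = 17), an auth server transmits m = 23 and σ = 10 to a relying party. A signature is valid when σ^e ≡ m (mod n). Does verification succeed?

fails

σ^2 ≡ 10^2 = 100 ≡ 23
σ^4 ≡ 23^2 = 529 ≡ 67
σ^8 ≡ 67^2 = 4489 ≡ 23
σ^16 ≡ 23^2 = 529 ≡ 67
17 = 16 + 1, so σ^17 ≡ 67·10 ≡ 54 (mod 77)
The recovered value 54 does not match the digest 23.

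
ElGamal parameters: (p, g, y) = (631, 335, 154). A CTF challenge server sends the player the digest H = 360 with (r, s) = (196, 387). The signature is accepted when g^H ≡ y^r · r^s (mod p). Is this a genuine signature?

forged

Left side g^H mod p:
Squares mod 631: 335^1≡335, 335^2≡538, 335^4≡446, 335^8≡151, 335^16≡85, 335^32≡284, 335^64≡519, 335^128≡555, 335^256≡97
360 = 256 + 64 + 32 + 8, so 335^360 ≡ 97·519·284·151 ≡ 133 (mod 631)
Right side y^r · r^s mod p:
Squares mod 631: 154^1≡154, 154^2≡369, 154^4≡496, 154^8≡557, 154^16≡428, 154^32≡194, 154^64≡407, 154^128≡327
196 = 128 + 64 + 4, so 154^196 ≡ 327·407·496 ≡ 79 (mod 631)
Squares mod 631: 196^1≡196, 196^2≡556, 196^4≡577, 196^8≡392, 196^16≡331, 196^32≡398, 196^64≡23, 196^128≡529, 196^256≡308
387 = 256 + 128 + 2 + 1, so 196^387 ≡ 308·529·556·196 ≡ 182 (mod 631)
79·182 = 14378 ≡ 496 (mod 631)
133 ≠ 496, so verification fails.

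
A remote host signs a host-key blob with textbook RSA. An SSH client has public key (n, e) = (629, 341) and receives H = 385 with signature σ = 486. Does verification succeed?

σ^341 mod 629 = 244
244 ≠ 385, so verification fails.

fails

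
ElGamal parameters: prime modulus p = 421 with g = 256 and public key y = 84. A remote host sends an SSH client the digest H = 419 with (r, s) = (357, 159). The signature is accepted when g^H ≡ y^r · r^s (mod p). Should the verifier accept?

reject

Left side g^H mod p:
Squares mod 421: 256^1≡256, 256^2≡281, 256^4≡234, 256^8≡26, 256^16≡255, 256^32≡191, 256^64≡275, 256^128≡266, 256^256≡28
419 = 256 + 128 + 32 + 2 + 1, so 256^419 ≡ 28·266·191·281·256 ≡ 347 (mod 421)
Right side y^r · r^s mod p:
Squares mod 421: 84^1≡84, 84^2≡320, 84^4≡97, 84^8≡147, 84^16≡138, 84^32≡99, 84^64≡118, 84^128≡31, 84^256≡119
357 = 256 + 64 + 32 + 4 + 1, so 84^357 ≡ 119·118·99·97·84 ≡ 279 (mod 421)
Squares mod 421: 357^1≡357, 357^2≡307, 357^4≡366, 357^8≡78, 357^16≡190, 357^32≡315, 357^64≡290, 357^128≡321
159 = 128 + 16 + 8 + 4 + 2 + 1, so 357^159 ≡ 321·190·78·366·307·357 ≡ 308 (mod 421)
279·308 = 85932 ≡ 48 (mod 421)
347 ≠ 48, so verification fails.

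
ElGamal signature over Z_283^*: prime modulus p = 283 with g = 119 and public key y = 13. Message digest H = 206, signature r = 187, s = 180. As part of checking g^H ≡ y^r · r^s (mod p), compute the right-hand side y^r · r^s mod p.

Squares mod 283: 13^1≡13, 13^2≡169, 13^4≡261, 13^8≡201, 13^16≡215, 13^32≡96, 13^64≡160, 13^128≡130
187 = 128 + 32 + 16 + 8 + 2 + 1, so 13^187 ≡ 130·96·215·201·169·13 ≡ 236 (mod 283)
Squares mod 283: 187^1≡187, 187^2≡160, 187^4≡130, 187^8≡203, 187^16≡174, 187^32≡278, 187^64≡25, 187^128≡59
180 = 128 + 32 + 16 + 4, so 187^180 ≡ 59·278·174·130 ≡ 240 (mod 283)
y^r · r^s ≡ 236·240 = 56640 ≡ 40 (mod 283)

40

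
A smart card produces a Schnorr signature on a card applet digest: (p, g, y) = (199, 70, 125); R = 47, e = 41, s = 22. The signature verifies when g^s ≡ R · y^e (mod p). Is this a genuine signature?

forged

g^s mod p:
70^22 mod 199 = 58
R · y^e mod p:
125^41 mod 199 = 63
47·63 = 2961 ≡ 175 (mod 199)
58 ≠ 175; the check fails.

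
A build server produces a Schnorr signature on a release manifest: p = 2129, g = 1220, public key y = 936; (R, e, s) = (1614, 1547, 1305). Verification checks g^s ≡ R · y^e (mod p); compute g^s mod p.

1465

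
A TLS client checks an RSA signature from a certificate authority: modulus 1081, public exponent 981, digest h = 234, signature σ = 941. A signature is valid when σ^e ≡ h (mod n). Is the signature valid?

invalid

Squares mod 1081: σ^1≡941, σ^2≡142, σ^4≡706, σ^8≡95, σ^16≡377, σ^32≡518, σ^64≡236, σ^128≡565, σ^256≡330, σ^512≡800
981 = 512 + 256 + 128 + 64 + 16 + 4 + 1, so σ^981 ≡ 800·330·565·236·377·706·941 ≡ 847 (mod 1081)
The recovered value 847 does not match the digest 234.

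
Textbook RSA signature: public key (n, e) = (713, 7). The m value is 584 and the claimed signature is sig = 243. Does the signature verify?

verifies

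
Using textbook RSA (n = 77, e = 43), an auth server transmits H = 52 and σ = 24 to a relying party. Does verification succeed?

passes

σ^43 mod 77 = 52
52 = H, so the signature checks out.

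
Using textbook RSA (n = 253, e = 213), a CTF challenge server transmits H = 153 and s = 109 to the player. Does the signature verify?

verifies

s^2 ≡ 109^2 = 11881 ≡ 243
s^4 ≡ 243^2 = 59049 ≡ 100
s^8 ≡ 100^2 = 10000 ≡ 133
s^16 ≡ 133^2 = 17689 ≡ 232
s^32 ≡ 232^2 = 53824 ≡ 188
s^64 ≡ 188^2 = 35344 ≡ 177
s^128 ≡ 177^2 = 31329 ≡ 210
213 = 128 + 64 + 16 + 4 + 1, so s^213 ≡ 210·177·232·100·109 ≡ 153 (mod 253)
s^213 mod 253 = 153 matches H.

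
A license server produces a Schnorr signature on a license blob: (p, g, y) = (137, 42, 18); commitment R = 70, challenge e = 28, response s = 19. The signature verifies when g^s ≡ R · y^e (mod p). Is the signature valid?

valid

g^s mod p:
42^2 = 1764 ≡ 120
42^4 ≡ 120^2 = 14400 ≡ 15
42^8 ≡ 15^2 = 225 ≡ 88
42^16 ≡ 88^2 = 7744 ≡ 72
19 = 16 + 2 + 1, so 42^19 ≡ 72·120·42 ≡ 104 (mod 137)
R · y^e mod p:
18^2 = 324 ≡ 50
18^4 ≡ 50^2 = 2500 ≡ 34
18^8 ≡ 34^2 = 1156 ≡ 60
18^16 ≡ 60^2 = 3600 ≡ 38
28 = 16 + 8 + 4, so 18^28 ≡ 38·60·34 ≡ 115 (mod 137)
70·115 = 8050 ≡ 104 (mod 137)
104 ≡ 104 (mod 137); signature holds.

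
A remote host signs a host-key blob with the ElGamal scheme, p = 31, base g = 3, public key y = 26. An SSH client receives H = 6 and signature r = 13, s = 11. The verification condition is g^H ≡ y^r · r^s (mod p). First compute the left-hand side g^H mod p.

16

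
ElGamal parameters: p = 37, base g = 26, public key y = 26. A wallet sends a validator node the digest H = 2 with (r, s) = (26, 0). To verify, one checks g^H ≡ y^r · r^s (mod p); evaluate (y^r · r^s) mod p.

Squares mod 37: 26^1≡26, 26^2≡10, 26^4≡26, 26^8≡10, 26^16≡26
26 = 16 + 8 + 2, so 26^26 ≡ 26·10·10 ≡ 10 (mod 37)
26^0 mod 37 = 1
y^r · r^s ≡ 10·1 = 10 ≡ 10 (mod 37)

10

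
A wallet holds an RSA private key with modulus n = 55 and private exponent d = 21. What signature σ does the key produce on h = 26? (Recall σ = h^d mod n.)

26

h^21 mod 55 = 26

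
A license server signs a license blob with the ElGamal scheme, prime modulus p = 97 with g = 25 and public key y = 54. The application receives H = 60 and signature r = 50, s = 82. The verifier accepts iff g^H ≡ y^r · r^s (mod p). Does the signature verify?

does not verify

Left side g^H mod p:
25^2 = 625 ≡ 43
25^4 ≡ 43^2 = 1849 ≡ 6
25^8 ≡ 6^2 = 36
25^16 ≡ 36^2 = 1296 ≡ 35
25^32 ≡ 35^2 = 1225 ≡ 61
60 = 32 + 16 + 8 + 4, so 25^60 ≡ 61·35·36·6 ≡ 22 (mod 97)
Right side y^r · r^s mod p:
54^2 = 2916 ≡ 6
54^4 ≡ 6^2 = 36
54^8 ≡ 36^2 = 1296 ≡ 35
54^16 ≡ 35^2 = 1225 ≡ 61
54^32 ≡ 61^2 = 3721 ≡ 35
50 = 32 + 16 + 2, so 54^50 ≡ 35·61·6 ≡ 6 (mod 97)
50^2 = 2500 ≡ 75
50^4 ≡ 75^2 = 5625 ≡ 96
50^8 ≡ 96^2 = 9216 ≡ 1
50^16 ≡ 1^2 = 1
50^32 ≡ 1^2 = 1
50^64 ≡ 1^2 = 1
82 = 64 + 16 + 2, so 50^82 ≡ 1·1·75 ≡ 75 (mod 97)
6·75 = 450 ≡ 62 (mod 97)
22 ≠ 62, so verification fails.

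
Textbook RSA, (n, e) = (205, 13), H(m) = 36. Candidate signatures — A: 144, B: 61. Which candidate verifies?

Candidate A: 144^13 mod 205 = 169
Candidate B: 61^13 mod 205 = 36
  → matches H(m) = 36

B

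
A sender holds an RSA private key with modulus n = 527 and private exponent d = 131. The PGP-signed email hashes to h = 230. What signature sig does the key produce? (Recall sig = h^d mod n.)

h^131 mod 527 = 406

406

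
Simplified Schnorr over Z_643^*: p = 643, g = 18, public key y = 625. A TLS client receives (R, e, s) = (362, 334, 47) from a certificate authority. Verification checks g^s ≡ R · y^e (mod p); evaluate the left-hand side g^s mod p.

Squares mod 643: 18^1≡18, 18^2≡324, 18^4≡167, 18^8≡240, 18^16≡373, 18^32≡241
47 = 32 + 8 + 4 + 2 + 1, so 18^47 ≡ 241·240·167·324·18 ≡ 243 (mod 643)

243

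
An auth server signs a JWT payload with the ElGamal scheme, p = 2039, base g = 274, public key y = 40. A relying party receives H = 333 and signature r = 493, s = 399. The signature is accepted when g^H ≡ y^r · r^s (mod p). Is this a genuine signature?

Left side g^H mod p:
274^2 = 75076 ≡ 1672
274^4 ≡ 1672^2 = 2795584 ≡ 115
274^8 ≡ 115^2 = 13225 ≡ 991
274^16 ≡ 991^2 = 982081 ≡ 1322
274^32 ≡ 1322^2 = 1747684 ≡ 261
274^64 ≡ 261^2 = 68121 ≡ 834
274^128 ≡ 834^2 = 695556 ≡ 257
274^256 ≡ 257^2 = 66049 ≡ 801
333 = 256 + 64 + 8 + 4 + 1, so 274^333 ≡ 801·834·991·115·274 ≡ 575 (mod 2039)
Right side y^r · r^s mod p:
40^2 = 1600
40^4 ≡ 1600^2 = 2560000 ≡ 1055
40^8 ≡ 1055^2 = 1113025 ≡ 1770
40^16 ≡ 1770^2 = 3132900 ≡ 996
40^32 ≡ 996^2 = 992016 ≡ 1062
40^64 ≡ 1062^2 = 1127844 ≡ 277
40^128 ≡ 277^2 = 76729 ≡ 1286
40^256 ≡ 1286^2 = 1653796 ≡ 167
493 = 256 + 128 + 64 + 32 + 8 + 4 + 1, so 40^493 ≡ 167·1286·277·1062·1770·1055·40 ≡ 857 (mod 2039)
493^2 = 243049 ≡ 408
493^4 ≡ 408^2 = 166464 ≡ 1305
493^8 ≡ 1305^2 = 1703025 ≡ 460
493^16 ≡ 460^2 = 211600 ≡ 1583
493^32 ≡ 1583^2 = 2505889 ≡ 1997
493^64 ≡ 1997^2 = 3988009 ≡ 1764
493^128 ≡ 1764^2 = 3111696 ≡ 182
493^256 ≡ 182^2 = 33124 ≡ 500
399 = 256 + 128 + 8 + 4 + 2 + 1, so 493^399 ≡ 500·182·460·1305·408·493 ≡ 49 (mod 2039)
857·49 = 41993 ≡ 1213 (mod 2039)
575 ≠ 1213, so verification fails.

forged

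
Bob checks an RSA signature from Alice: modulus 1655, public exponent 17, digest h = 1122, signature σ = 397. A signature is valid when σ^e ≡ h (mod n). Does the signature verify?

σ^2 ≡ 397^2 = 157609 ≡ 384
σ^4 ≡ 384^2 = 147456 ≡ 161
σ^8 ≡ 161^2 = 25921 ≡ 1096
σ^16 ≡ 1096^2 = 1201216 ≡ 1341
17 = 16 + 1, so σ^17 ≡ 1341·397 ≡ 1122 (mod 1655)
Since 1122 equals the digest 1122, verification succeeds.

verifies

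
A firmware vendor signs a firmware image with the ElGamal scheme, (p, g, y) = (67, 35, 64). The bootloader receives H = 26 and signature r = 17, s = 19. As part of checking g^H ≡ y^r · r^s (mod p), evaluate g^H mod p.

Squares mod 67: 35^1≡35, 35^2≡19, 35^4≡26, 35^8≡6, 35^16≡36
26 = 16 + 8 + 2, so 35^26 ≡ 36·6·19 ≡ 17 (mod 67)

17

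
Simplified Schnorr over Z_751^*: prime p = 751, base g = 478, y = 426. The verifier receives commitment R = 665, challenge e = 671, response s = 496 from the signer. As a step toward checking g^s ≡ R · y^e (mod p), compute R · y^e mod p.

426^2 = 181476 ≡ 485
426^4 ≡ 485^2 = 235225 ≡ 162
426^8 ≡ 162^2 = 26244 ≡ 710
426^16 ≡ 710^2 = 504100 ≡ 179
426^32 ≡ 179^2 = 32041 ≡ 499
426^64 ≡ 499^2 = 249001 ≡ 420
426^128 ≡ 420^2 = 176400 ≡ 666
426^256 ≡ 666^2 = 443556 ≡ 466
426^512 ≡ 466^2 = 217156 ≡ 117
671 = 512 + 128 + 16 + 8 + 4 + 2 + 1, so 426^671 ≡ 117·666·179·710·162·485·426 ≡ 700 (mod 751)
R · y^e ≡ 665·700 = 465500 ≡ 631 (mod 751)

631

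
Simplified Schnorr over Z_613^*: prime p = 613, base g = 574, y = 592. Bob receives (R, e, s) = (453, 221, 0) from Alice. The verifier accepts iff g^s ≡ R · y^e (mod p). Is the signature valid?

invalid

g^s mod p:
574^0 mod 613 = 1
R · y^e mod p:
Squares mod 613: 592^1≡592, 592^2≡441, 592^4≡160, 592^8≡467, 592^16≡474, 592^32≡318, 592^64≡592, 592^128≡441
221 = 128 + 64 + 16 + 8 + 4 + 1, so 592^221 ≡ 441·592·474·467·160·592 ≡ 318 (mod 613)
453·318 = 144054 ≡ 612 (mod 613)
1 ≠ 612; the check fails.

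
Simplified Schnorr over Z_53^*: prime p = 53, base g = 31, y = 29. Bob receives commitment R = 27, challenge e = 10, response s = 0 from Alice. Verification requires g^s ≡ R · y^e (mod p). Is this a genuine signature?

forged

g^s mod p:
31^0 mod 53 = 1
R · y^e mod p:
29^2 = 841 ≡ 46
29^4 ≡ 46^2 = 2116 ≡ 49
29^8 ≡ 49^2 = 2401 ≡ 16
10 = 8 + 2, so 29^10 ≡ 16·46 ≡ 47 (mod 53)
27·47 = 1269 ≡ 50 (mod 53)
1 ≠ 50; the check fails.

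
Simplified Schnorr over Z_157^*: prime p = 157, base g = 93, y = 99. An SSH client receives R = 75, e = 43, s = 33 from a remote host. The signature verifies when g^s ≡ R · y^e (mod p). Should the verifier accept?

accept

g^s mod p:
93^33 mod 157 = 67
R · y^e mod p:
99^43 mod 157 = 93
75·93 = 6975 ≡ 67 (mod 157)
67 ≡ 67 (mod 157); signature holds.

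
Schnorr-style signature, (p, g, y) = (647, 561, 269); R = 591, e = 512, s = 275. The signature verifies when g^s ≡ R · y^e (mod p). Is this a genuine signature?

g^s mod p:
Squares mod 647: 561^1≡561, 561^2≡279, 561^4≡201, 561^8≡287, 561^16≡200, 561^32≡533, 561^64≡56, 561^128≡548, 561^256≡96
275 = 256 + 16 + 2 + 1, so 561^275 ≡ 96·200·279·561 ≡ 551 (mod 647)
R · y^e mod p:
Squares mod 647: 269^1≡269, 269^2≡544, 269^4≡257, 269^8≡55, 269^16≡437, 269^32≡104, 269^64≡464, 269^128≡492, 269^256≡86, 269^512≡279
269^512 ≡ 279 (mod 647)
591·279 = 164889 ≡ 551 (mod 647)
551 ≡ 551 (mod 647); signature holds.

genuine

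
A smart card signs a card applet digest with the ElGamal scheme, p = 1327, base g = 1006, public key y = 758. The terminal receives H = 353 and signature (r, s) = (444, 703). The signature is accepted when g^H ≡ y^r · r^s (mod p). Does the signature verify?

verifies

Left side g^H mod p:
1006^2 = 1012036 ≡ 862
1006^4 ≡ 862^2 = 743044 ≡ 1251
1006^8 ≡ 1251^2 = 1565001 ≡ 468
1006^16 ≡ 468^2 = 219024 ≡ 69
1006^32 ≡ 69^2 = 4761 ≡ 780
1006^64 ≡ 780^2 = 608400 ≡ 634
1006^128 ≡ 634^2 = 401956 ≡ 1202
1006^256 ≡ 1202^2 = 1444804 ≡ 1028
353 = 256 + 64 + 32 + 1, so 1006^353 ≡ 1028·634·780·1006 ≡ 211 (mod 1327)
Right side y^r · r^s mod p:
758^2 = 574564 ≡ 1300
758^4 ≡ 1300^2 = 1690000 ≡ 729
758^8 ≡ 729^2 = 531441 ≡ 641
758^16 ≡ 641^2 = 410881 ≡ 838
758^32 ≡ 838^2 = 702244 ≡ 261
758^64 ≡ 261^2 = 68121 ≡ 444
758^128 ≡ 444^2 = 197136 ≡ 740
758^256 ≡ 740^2 = 547600 ≡ 876
444 = 256 + 128 + 32 + 16 + 8 + 4, so 758^444 ≡ 876·740·261·838·641·729 ≡ 1300 (mod 1327)
444^2 = 197136 ≡ 740
444^4 ≡ 740^2 = 547600 ≡ 876
444^8 ≡ 876^2 = 767376 ≡ 370
444^16 ≡ 370^2 = 136900 ≡ 219
444^32 ≡ 219^2 = 47961 ≡ 189
444^64 ≡ 189^2 = 35721 ≡ 1219
444^128 ≡ 1219^2 = 1485961 ≡ 1048
444^256 ≡ 1048^2 = 1098304 ≡ 875
444^512 ≡ 875^2 = 765625 ≡ 1273
703 = 512 + 128 + 32 + 16 + 8 + 4 + 2 + 1, so 444^703 ≡ 1273·1048·189·219·370·876·740·444 ≡ 926 (mod 1327)
1300·926 = 1203800 ≡ 211 (mod 1327)
211 ≡ 211 (mod 1327), so the signature is genuine.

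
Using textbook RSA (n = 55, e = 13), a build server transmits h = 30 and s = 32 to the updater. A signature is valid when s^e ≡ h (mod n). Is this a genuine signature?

forged

Squares mod 55: s^1≡32, s^2≡34, s^4≡1, s^8≡1
13 = 8 + 4 + 1, so s^13 ≡ 1·1·32 ≡ 32 (mod 55)
s^13 mod 55 = 32, but h = 30.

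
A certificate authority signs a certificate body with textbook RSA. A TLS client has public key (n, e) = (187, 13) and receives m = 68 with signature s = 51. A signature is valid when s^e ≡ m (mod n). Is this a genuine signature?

genuine

Squares mod 187: s^1≡51, s^2≡170, s^4≡102, s^8≡119
13 = 8 + 4 + 1, so s^13 ≡ 119·102·51 ≡ 68 (mod 187)
68 = m, so the signature checks out.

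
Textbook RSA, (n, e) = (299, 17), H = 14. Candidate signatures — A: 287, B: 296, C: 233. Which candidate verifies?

A

Candidate A: Squares mod 299: 287^1≡287, 287^2≡144, 287^4≡105, 287^8≡261, 287^16≡248; 17 = 16 + 1, so 287^17 ≡ 248·287 ≡ 14 (mod 299)
  → matches H = 14
Candidate B: Squares mod 299: 296^1≡296, 296^2≡9, 296^4≡81, 296^8≡282, 296^16≡289; 17 = 16 + 1, so 296^17 ≡ 289·296 ≡ 30 (mod 299)
Candidate C: Squares mod 299: 233^1≡233, 233^2≡170, 233^4≡196, 233^8≡144, 233^16≡105; 17 = 16 + 1, so 233^17 ≡ 105·233 ≡ 246 (mod 299)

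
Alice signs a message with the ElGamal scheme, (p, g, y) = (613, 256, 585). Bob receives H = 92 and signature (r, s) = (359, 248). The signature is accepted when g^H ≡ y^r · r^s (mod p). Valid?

Left side g^H mod p:
Squares mod 613: 256^1≡256, 256^2≡558, 256^4≡573, 256^8≡374, 256^16≡112, 256^32≡284, 256^64≡353
92 = 64 + 16 + 8 + 4, so 256^92 ≡ 353·112·374·573 ≡ 7 (mod 613)
Right side y^r · r^s mod p:
Squares mod 613: 585^1≡585, 585^2≡171, 585^4≡430, 585^8≡387, 585^16≡197, 585^32≡190, 585^64≡546, 585^128≡198, 585^256≡585
359 = 256 + 64 + 32 + 4 + 2 + 1, so 585^359 ≡ 585·546·190·430·171·585 ≡ 171 (mod 613)
Squares mod 613: 359^1≡359, 359^2≡151, 359^4≡120, 359^8≡301, 359^16≡490, 359^32≡417, 359^64≡410, 359^128≡138
248 = 128 + 64 + 32 + 16 + 8, so 359^248 ≡ 138·410·417·490·301 ≡ 104 (mod 613)
171·104 = 17784 ≡ 7 (mod 613)
7 ≡ 7 (mod 613), so the signature is genuine.

yes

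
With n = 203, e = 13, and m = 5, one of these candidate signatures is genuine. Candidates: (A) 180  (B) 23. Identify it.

A

Candidate A: 180^2 = 32400 ≡ 123; 180^4 ≡ 123^2 = 15129 ≡ 107; 180^8 ≡ 107^2 = 11449 ≡ 81; 13 = 8 + 4 + 1, so 180^13 ≡ 81·107·180 ≡ 5 (mod 203)
  → matches m = 5
Candidate B: 23^2 = 529 ≡ 123; 23^4 ≡ 123^2 = 15129 ≡ 107; 23^8 ≡ 107^2 = 11449 ≡ 81; 13 = 8 + 4 + 1, so 23^13 ≡ 81·107·23 ≡ 198 (mod 203)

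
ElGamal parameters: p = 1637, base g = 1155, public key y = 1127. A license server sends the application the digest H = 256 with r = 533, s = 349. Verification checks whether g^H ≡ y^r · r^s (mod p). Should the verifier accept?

reject

Left side g^H mod p:
1155^2 = 1334025 ≡ 1507
1155^4 ≡ 1507^2 = 2271049 ≡ 530
1155^8 ≡ 530^2 = 280900 ≡ 973
1155^16 ≡ 973^2 = 946729 ≡ 543
1155^32 ≡ 543^2 = 294849 ≡ 189
1155^64 ≡ 189^2 = 35721 ≡ 1344
1155^128 ≡ 1344^2 = 1806336 ≡ 725
1155^256 ≡ 725^2 = 525625 ≡ 148
Right side y^r · r^s mod p:
1127^2 = 1270129 ≡ 1454
1127^4 ≡ 1454^2 = 2114116 ≡ 749
1127^8 ≡ 749^2 = 561001 ≡ 1147
1127^16 ≡ 1147^2 = 1315609 ≡ 1098
1127^32 ≡ 1098^2 = 1205604 ≡ 772
1127^64 ≡ 772^2 = 595984 ≡ 116
1127^128 ≡ 116^2 = 13456 ≡ 360
1127^256 ≡ 360^2 = 129600 ≡ 277
1127^512 ≡ 277^2 = 76729 ≡ 1427
533 = 512 + 16 + 4 + 1, so 1127^533 ≡ 1427·1098·749·1127 ≡ 1018 (mod 1637)
533^2 = 284089 ≡ 888
533^4 ≡ 888^2 = 788544 ≡ 1147
533^8 ≡ 1147^2 = 1315609 ≡ 1098
533^16 ≡ 1098^2 = 1205604 ≡ 772
533^32 ≡ 772^2 = 595984 ≡ 116
533^64 ≡ 116^2 = 13456 ≡ 360
533^128 ≡ 360^2 = 129600 ≡ 277
533^256 ≡ 277^2 = 76729 ≡ 1427
349 = 256 + 64 + 16 + 8 + 4 + 1, so 533^349 ≡ 1427·360·772·1098·1147·533 ≡ 612 (mod 1637)
1018·612 = 623016 ≡ 956 (mod 1637)
148 ≠ 956, so verification fails.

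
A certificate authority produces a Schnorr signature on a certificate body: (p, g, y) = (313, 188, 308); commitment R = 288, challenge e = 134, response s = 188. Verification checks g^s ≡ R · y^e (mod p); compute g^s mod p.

312

188^188 mod 313 = 312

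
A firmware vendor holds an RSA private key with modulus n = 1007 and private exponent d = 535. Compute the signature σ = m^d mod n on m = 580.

m^2 ≡ 580^2 = 336400 ≡ 62
m^4 ≡ 62^2 = 3844 ≡ 823
m^8 ≡ 823^2 = 677329 ≡ 625
m^16 ≡ 625^2 = 390625 ≡ 916
m^32 ≡ 916^2 = 839056 ≡ 225
m^64 ≡ 225^2 = 50625 ≡ 275
m^128 ≡ 275^2 = 75625 ≡ 100
m^256 ≡ 100^2 = 10000 ≡ 937
m^512 ≡ 937^2 = 877969 ≡ 872
535 = 512 + 16 + 4 + 2 + 1, so m^535 ≡ 872·916·823·62·580 ≡ 260 (mod 1007)

260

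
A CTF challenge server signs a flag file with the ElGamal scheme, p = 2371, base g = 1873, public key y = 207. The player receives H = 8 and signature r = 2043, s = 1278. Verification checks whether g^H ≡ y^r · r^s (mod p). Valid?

Left side g^H mod p:
Squares mod 2371: 1873^1≡1873, 1873^2≡1420, 1873^4≡1050, 1873^8≡2356
1873^8 ≡ 2356 (mod 2371)
Right side y^r · r^s mod p:
Squares mod 2371: 207^1≡207, 207^2≡171, 207^4≡789, 207^8≡1319, 207^16≡1818, 207^32≡2321, 207^64≡129, 207^128≡44, 207^256≡1936, 207^512≡1916, 207^1024≡748
2043 = 1024 + 512 + 256 + 128 + 64 + 32 + 16 + 8 + 2 + 1, so 207^2043 ≡ 748·1916·1936·44·129·2321·1818·1319·171·207 ≡ 172 (mod 2371)
Squares mod 2371: 2043^1≡2043, 2043^2≡889, 2043^4≡778, 2043^8≡679, 2043^16≡1067, 2043^32≡409, 2043^64≡1311, 2043^128≡2117, 2043^256≡499, 2043^512≡46, 2043^1024≡2116
1278 = 1024 + 128 + 64 + 32 + 16 + 8 + 4 + 2, so 2043^1278 ≡ 2116·2117·1311·409·1067·679·778·889 ≡ 801 (mod 2371)
172·801 = 137772 ≡ 254 (mod 2371)
2356 ≠ 254, so verification fails.

no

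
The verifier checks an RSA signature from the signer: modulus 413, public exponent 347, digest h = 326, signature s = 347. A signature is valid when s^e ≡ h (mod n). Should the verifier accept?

reject

Squares mod 413: s^1≡347, s^2≡226, s^4≡277, s^8≡324, s^16≡74, s^32≡107, s^64≡298, s^128≡9, s^256≡81
347 = 256 + 64 + 16 + 8 + 2 + 1, so s^347 ≡ 81·298·74·324·226·347 ≡ 219 (mod 413)
The recovered value 219 does not match the digest 326.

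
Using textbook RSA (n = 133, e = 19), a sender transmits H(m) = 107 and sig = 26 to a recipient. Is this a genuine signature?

sig^19 mod 133 = 26
sig^19 mod 133 = 26, but H(m) = 107.

forged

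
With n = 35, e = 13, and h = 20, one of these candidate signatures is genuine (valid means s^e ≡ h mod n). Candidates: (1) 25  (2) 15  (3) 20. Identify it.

3

Candidate 1: Squares mod 35: 25^1≡25, 25^2≡30, 25^4≡25, 25^8≡30; 13 = 8 + 4 + 1, so 25^13 ≡ 30·25·25 ≡ 25 (mod 35)
Candidate 2: Squares mod 35: 15^1≡15, 15^2≡15, 15^4≡15, 15^8≡15; 13 = 8 + 4 + 1, so 15^13 ≡ 15·15·15 ≡ 15 (mod 35)
Candidate 3: Squares mod 35: 20^1≡20, 20^2≡15, 20^4≡15, 20^8≡15; 13 = 8 + 4 + 1, so 20^13 ≡ 15·15·20 ≡ 20 (mod 35)
  → matches h = 20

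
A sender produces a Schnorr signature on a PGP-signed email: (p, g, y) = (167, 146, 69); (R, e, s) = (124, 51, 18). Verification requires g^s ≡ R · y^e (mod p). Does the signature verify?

g^s mod p:
146^18 mod 167 = 147
R · y^e mod p:
69^51 mod 167 = 120
124·120 = 14880 ≡ 17 (mod 167)
147 ≠ 17; the check fails.

does not verify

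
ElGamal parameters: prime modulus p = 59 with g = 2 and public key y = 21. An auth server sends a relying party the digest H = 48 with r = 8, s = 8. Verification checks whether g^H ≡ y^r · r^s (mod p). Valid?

no

Left side g^H mod p:
Squares mod 59: 2^1≡2, 2^2≡4, 2^4≡16, 2^8≡20, 2^16≡46, 2^32≡51
48 = 32 + 16, so 2^48 ≡ 51·46 ≡ 45 (mod 59)
Right side y^r · r^s mod p:
Squares mod 59: 21^1≡21, 21^2≡28, 21^4≡17, 21^8≡53
21^8 ≡ 53 (mod 59)
Squares mod 59: 8^1≡8, 8^2≡5, 8^4≡25, 8^8≡35
8^8 ≡ 35 (mod 59)
53·35 = 1855 ≡ 26 (mod 59)
45 ≠ 26, so verification fails.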